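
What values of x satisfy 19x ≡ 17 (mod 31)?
x ≡ 27 (mod 31)

gcd(19, 31) = 1, which divides 17, so solutions exist.
Find 19^(-1) mod 31 by the extended Euclidean algorithm:
31 = 1 × 19 + 12  ⟹  12 = (1)·31 + (-1)·19
19 = 1 × 12 + 7  ⟹  7 = (-1)·31 + (2)·19
12 = 1 × 7 + 5  ⟹  5 = (2)·31 + (-3)·19
7 = 1 × 5 + 2  ⟹  2 = (-3)·31 + (5)·19
5 = 2 × 2 + 1  ⟹  1 = (8)·31 + (-13)·19
So (-13)·19 ≡ 1 (mod 31), i.e. 19^(-1) ≡ -13 ≡ 18 (mod 31).
x ≡ 18 × 17 = 306 ≡ 27 (mod 31).
Check: 19 × 27 = 513 ≡ 17 (mod 31).
Unique solution: x ≡ 27 (mod 31)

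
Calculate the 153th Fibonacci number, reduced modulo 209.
167

Matrix identity: Q^n = [[F_(n+1), F_n], [F_n, F_(n-1)]] with Q = [[1,1],[1,0]].
n = 153 = 10011001₂. Square-and-multiply, entries mod 209:
Q^1 = [[1,1],[1,0]]
Q^2 = (Q^1)² = [[2,1],[1,1]]
Q^4 = (Q^2)² = [[5,3],[3,2]]
Q^9 = (Q^4)²·Q = [[55,34],[34,21]]
Q^19 = (Q^9)²·Q = [[77,1],[1,76]]
Q^38 = (Q^19)² = [[78,153],[153,134]]
Q^76 = (Q^38)² = [[24,41],[41,192]]
Q^153 = (Q^76)²·Q = [[36,167],[167,78]]
F_153 mod 209 = Q^153[0][1] = 167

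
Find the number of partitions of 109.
541946240

p(n) counts ways to write n as a sum of positive integers (order ignored).
Euler's pentagonal recurrence: p(k) = p(k-1) + p(k-2) - p(k-5) - p(k-7) + p(k-12) + p(k-15) - ... (offsets j(3j∓1)/2, signs ++--, p(0)=1, p(<0)=0).
DP table for k = 0..108: p(0)=1, p(1)=1, p(2)=2, p(3)=3, p(4)=5, p(5)=7, p(6)=11, p(7)=15, p(8)=22, p(9)=30, p(10)=42, p(11)=56, p(12)=77, p(13)=101, p(14)=135, p(15)=176, p(16)=231, p(17)=297, p(18)=385, p(19)=490, p(20)=627, p(21)=792, p(22)=1002, p(23)=1255, p(24)=1575, p(25)=1958, p(26)=2436, p(27)=3010, p(28)=3718, p(29)=4565, p(30)=5604, p(31)=6842, p(32)=8349, p(33)=10143, p(34)=12310, p(35)=14883, p(36)=17977, p(37)=21637, p(38)=26015, p(39)=31185, p(40)=37338, p(41)=44583, p(42)=53174, p(43)=63261, p(44)=75175, p(45)=89134, p(46)=105558, p(47)=124754, p(48)=147273, p(49)=173525, p(50)=204226, p(51)=239943, p(52)=281589, p(53)=329931, p(54)=386155, p(55)=451276, p(56)=526823, p(57)=614154, p(58)=715220, p(59)=831820, p(60)=966467, p(61)=1121505, p(62)=1300156, p(63)=1505499, p(64)=1741630, p(65)=2012558, p(66)=2323520, p(67)=2679689, p(68)=3087735, p(69)=3554345, p(70)=4087968, p(71)=4697205, p(72)=5392783, p(73)=6185689, p(74)=7089500, p(75)=8118264, p(76)=9289091, p(77)=10619863, p(78)=12132164, p(79)=13848650, p(80)=15796476, p(81)=18004327, p(82)=20506255, p(83)=23338469, p(84)=26543660, p(85)=30167357, p(86)=34262962, p(87)=38887673, p(88)=44108109, p(89)=49995925, p(90)=56634173, p(91)=64112359, p(92)=72533807, p(93)=82010177, p(94)=92669720, p(95)=104651419, p(96)=118114304, p(97)=133230930, p(98)=150198136, p(99)=169229875, p(100)=190569292, p(101)=214481126, p(102)=241265379, p(103)=271248950, p(104)=304801365, p(105)=342325709, p(106)=384276336, p(107)=431149389, p(108)=483502844.
Final step: p(109) = p(108) + p(107) - p(104) - p(102) + p(97) + p(94) - p(87) - p(83) + p(74) + p(69) - p(58) - p(52) + p(39) + p(32) - p(17) - p(9)
= 483502844 + 431149389 - 304801365 - 241265379 + 133230930 + 92669720 - 38887673 - 23338469 + 7089500 + 3554345 - 715220 - 281589 + 31185 + 8349 - 297 - 30
= 541946240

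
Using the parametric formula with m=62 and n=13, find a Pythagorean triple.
(3675, 1612, 4013)

Euclid's formula: a = m² - n², b = 2mn, c = m² + n²
m = 62, n = 13
a = 62² - 13² = 3844 - 169 = 3675
b = 2 × 62 × 13 = 1612
c = 62² + 13² = 3844 + 169 = 4013
Verification: 3675² + 1612² = 13505625 + 2598544 = 16104169 = 4013² ✓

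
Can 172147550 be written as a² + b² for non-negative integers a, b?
Not possible

Factorization: 172147550 = 2 × 5^2 × 151^3
By Fermat: n is sum of two squares iff every prime p ≡ 3 (mod 4) appears to even power.
Prime(s) ≡ 3 (mod 4) with odd exponent: [(151, 3)]
Therefore 172147550 cannot be expressed as a² + b².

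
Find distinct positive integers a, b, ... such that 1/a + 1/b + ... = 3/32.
1/11 + 1/352

Greedy algorithm:
3/32: ceiling(32/3) = 11, use 1/11
1/352: ceiling(352/1) = 352, use 1/352
Result: 3/32 = 1/11 + 1/352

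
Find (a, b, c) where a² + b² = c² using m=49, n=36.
(1105, 3528, 3697)

Euclid's formula: a = m² - n², b = 2mn, c = m² + n²
m = 49, n = 36
a = 49² - 36² = 2401 - 1296 = 1105
b = 2 × 49 × 36 = 3528
c = 49² + 36² = 2401 + 1296 = 3697
Verification: 1105² + 3528² = 1221025 + 12446784 = 13667809 = 3697² ✓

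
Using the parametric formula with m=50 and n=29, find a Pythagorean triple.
(1659, 2900, 3341)

Euclid's formula: a = m² - n², b = 2mn, c = m² + n²
m = 50, n = 29
a = 50² - 29² = 2500 - 841 = 1659
b = 2 × 50 × 29 = 2900
c = 50² + 29² = 2500 + 841 = 3341
Verification: 1659² + 2900² = 2752281 + 8410000 = 11162281 = 3341² ✓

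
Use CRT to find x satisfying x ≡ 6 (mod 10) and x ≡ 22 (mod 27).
76

Using Chinese Remainder Theorem:
M = 10 × 27 = 270
M1 = 27, M2 = 10
y1 = 27^(-1) mod 10 = 3
y2 = 10^(-1) mod 27 = 19
x = (6×27×3 + 22×10×19) mod 270 = 76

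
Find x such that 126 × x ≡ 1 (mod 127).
126

gcd(126, 127) = 1, so the inverse exists.
Extended Euclidean algorithm on (127, 126):
127 = 1 × 126 + 1  ⟹  1 = (1)·127 + (-1)·126
So (-1)·126 ≡ 1 (mod 127), i.e. 126^(-1) ≡ -1 ≡ 126 (mod 127).
Check: 126 × 126 = 15876 ≡ 1 (mod 127)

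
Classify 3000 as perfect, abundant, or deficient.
abundant

Proper divisors of 3000: sum = 1 + 2 + 3 + 4 + 5 + 6 + 8 + 10 + ... + 600 + 750 + 1000 + 1500 (31 divisors) = 6360
Since 6360 > 3000, 3000 is abundant.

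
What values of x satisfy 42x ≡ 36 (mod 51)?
x ≡ 13 (mod 17)

gcd(42, 51) = 3, which divides 36, so solutions exist.
Divide through by 3: 14x ≡ 12 (mod 17).
Find 14^(-1) mod 17 by the extended Euclidean algorithm:
17 = 1 × 14 + 3  ⟹  3 = (1)·17 + (-1)·14
14 = 4 × 3 + 2  ⟹  2 = (-4)·17 + (5)·14
3 = 1 × 2 + 1  ⟹  1 = (5)·17 + (-6)·14
So (-6)·14 ≡ 1 (mod 17), i.e. 14^(-1) ≡ -6 ≡ 11 (mod 17).
x ≡ 11 × 12 = 132 ≡ 13 (mod 17).
Check: 42 × 13 = 546 ≡ 36 (mod 51).
x ≡ 13 (mod 17), giving 3 solutions mod 51.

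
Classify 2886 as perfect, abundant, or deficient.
abundant

Proper divisors of 2886: sum = 1 + 2 + 3 + 6 + 13 + 26 + 37 + 39 + 74 + 78 + 111 + 222 + 481 + 962 + 1443 = 3498
Since 3498 > 2886, 2886 is abundant.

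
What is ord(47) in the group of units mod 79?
78

79 is prime, so ord(47) divides φ(79) = 78.
Divisors of 78: 1, 2, 3, 6, 13, 26, 39, 78.
Repeated squaring: 47^1 ≡ 47, 47^2 ≡ 76, 47^4 ≡ 9, 47^8 ≡ 2, 47^16 ≡ 4, 47^32 ≡ 16, 47^64 ≡ 19 (mod 79).
Test 47^d mod 79 for each divisor d in increasing order:
47^1 ≡ 47
47^2 ≡ 76
47^3 = 47^2·47^1 ≡ 17
47^6 = 47^4·47^2 ≡ 52
47^13 = 47^8·47^4·47^1 ≡ 56
47^26 = 47^16·47^8·47^2 ≡ 55
47^39 = 47^32·47^4·47^2·47^1 ≡ 78
47^78 = 47^64·47^8·47^4·47^2 ≡ 1  ← first divisor giving 1
The order is 78.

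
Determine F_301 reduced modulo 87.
71

Matrix identity: Q^n = [[F_(n+1), F_n], [F_n, F_(n-1)]] with Q = [[1,1],[1,0]].
n = 301 = 100101101₂. Square-and-multiply, entries mod 87:
Q^1 = [[1,1],[1,0]]
Q^2 = (Q^1)² = [[2,1],[1,1]]
Q^4 = (Q^2)² = [[5,3],[3,2]]
Q^9 = (Q^4)²·Q = [[55,34],[34,21]]
Q^18 = (Q^9)² = [[5,61],[61,31]]
Q^37 = (Q^18)²·Q = [[26,5],[5,21]]
Q^75 = (Q^37)²·Q = [[66,5],[5,61]]
Q^150 = (Q^75)² = [[31,26],[26,5]]
Q^301 = (Q^150)²·Q = [[50,71],[71,66]]
F_301 mod 87 = Q^301[0][1] = 71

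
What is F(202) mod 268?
135

Matrix identity: Q^n = [[F_(n+1), F_n], [F_n, F_(n-1)]] with Q = [[1,1],[1,0]].
n = 202 = 11001010₂. Square-and-multiply, entries mod 268:
Q^1 = [[1,1],[1,0]]
Q^3 = (Q^1)²·Q = [[3,2],[2,1]]
Q^6 = (Q^3)² = [[13,8],[8,5]]
Q^12 = (Q^6)² = [[233,144],[144,89]]
Q^25 = (Q^12)²·Q = [[257,253],[253,4]]
Q^50 = (Q^25)² = [[78,105],[105,241]]
Q^101 = (Q^50)²·Q = [[220,225],[225,263]]
Q^202 = (Q^101)² = [[133,135],[135,266]]
F_202 mod 268 = Q^202[0][1] = 135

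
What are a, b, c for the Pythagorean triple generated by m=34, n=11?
(1035, 748, 1277)

Euclid's formula: a = m² - n², b = 2mn, c = m² + n²
m = 34, n = 11
a = 34² - 11² = 1156 - 121 = 1035
b = 2 × 34 × 11 = 748
c = 34² + 11² = 1156 + 121 = 1277
Verification: 1035² + 748² = 1071225 + 559504 = 1630729 = 1277² ✓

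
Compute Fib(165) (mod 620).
610

Matrix identity: Q^n = [[F_(n+1), F_n], [F_n, F_(n-1)]] with Q = [[1,1],[1,0]].
n = 165 = 10100101₂. Square-and-multiply, entries mod 620:
Q^1 = [[1,1],[1,0]]
Q^2 = (Q^1)² = [[2,1],[1,1]]
Q^5 = (Q^2)²·Q = [[8,5],[5,3]]
Q^10 = (Q^5)² = [[89,55],[55,34]]
Q^20 = (Q^10)² = [[406,565],[565,461]]
Q^41 = (Q^20)²·Q = [[516,461],[461,55]]
Q^82 = (Q^41)² = [[137,351],[351,406]]
Q^165 = (Q^82)²·Q = [[243,610],[610,253]]
F_165 mod 620 = Q^165[0][1] = 610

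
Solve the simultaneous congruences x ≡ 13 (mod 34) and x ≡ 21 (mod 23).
251

Using Chinese Remainder Theorem:
M = 34 × 23 = 782
M1 = 23, M2 = 34
y1 = 23^(-1) mod 34 = 3
y2 = 34^(-1) mod 23 = 21
x = (13×23×3 + 21×34×21) mod 782 = 251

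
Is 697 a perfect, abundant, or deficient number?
deficient

Proper divisors of 697: sum = 1 + 17 + 41 = 59
Since 59 < 697, 697 is deficient.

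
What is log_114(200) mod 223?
158

Baby-step giant-step with step n = ⌈√223⌉ = 15.
Baby steps 114^j mod 223 (j:value) for j=0..14: 0:1, 1:114, 2:62, 3:155, 4:53, 5:21, 6:164, 7:187, 8:133, 9:221, 10:218, 11:99, 12:136, 13:117, 14:181.
Giant-step multiplier: 114^(-15) ≡ 114^(222-15) = 114^207 ≡ 206 (mod 223).
Giant steps γ_i = 200·206^i mod 223: γ_0=200, γ_1=168, γ_2=43, γ_3=161, γ_4=162, γ_5=145, γ_6=211, γ_7=204, γ_8=100, γ_9=84, γ_10=133 (in table at j=8).
x = i·n + j = 10·15 + 8 = 158.
Check: 114^158 ≡ 200 (mod 223).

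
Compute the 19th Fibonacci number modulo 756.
401

Matrix identity: Q^n = [[F_(n+1), F_n], [F_n, F_(n-1)]] with Q = [[1,1],[1,0]].
n = 19 = 10011₂. Square-and-multiply, entries mod 756:
Q^1 = [[1,1],[1,0]]
Q^2 = (Q^1)² = [[2,1],[1,1]]
Q^4 = (Q^2)² = [[5,3],[3,2]]
Q^9 = (Q^4)²·Q = [[55,34],[34,21]]
Q^19 = (Q^9)²·Q = [[717,401],[401,316]]
F_19 mod 756 = Q^19[0][1] = 401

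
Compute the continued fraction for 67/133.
[0; 1, 1, 66]

Euclidean algorithm steps:
67 = 0 × 133 + 67
133 = 1 × 67 + 66
67 = 1 × 66 + 1
66 = 66 × 1 + 0
Continued fraction: [0; 1, 1, 66]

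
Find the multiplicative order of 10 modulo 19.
18

19 is prime, so ord(10) divides φ(19) = 18.
Divisors of 18: 1, 2, 3, 6, 9, 18.
Repeated squaring: 10^1 ≡ 10, 10^2 ≡ 5, 10^4 ≡ 6, 10^8 ≡ 17, 10^16 ≡ 4 (mod 19).
Test 10^d mod 19 for each divisor d in increasing order:
10^1 ≡ 10
10^2 ≡ 5
10^3 = 10^2·10^1 ≡ 12
10^6 = 10^4·10^2 ≡ 11
10^9 = 10^8·10^1 ≡ 18
10^18 = 10^16·10^2 ≡ 1  ← first divisor giving 1
The order is 18.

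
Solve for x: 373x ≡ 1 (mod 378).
151

gcd(373, 378) = 1, so the inverse exists.
Extended Euclidean algorithm on (378, 373):
378 = 1 × 373 + 5  ⟹  5 = (1)·378 + (-1)·373
373 = 74 × 5 + 3  ⟹  3 = (-74)·378 + (75)·373
5 = 1 × 3 + 2  ⟹  2 = (75)·378 + (-76)·373
3 = 1 × 2 + 1  ⟹  1 = (-149)·378 + (151)·373
So (151)·373 ≡ 1 (mod 378), i.e. 373^(-1) ≡ 151 (mod 378).
Check: 373 × 151 = 56323 ≡ 1 (mod 378)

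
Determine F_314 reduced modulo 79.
1

Matrix identity: Q^n = [[F_(n+1), F_n], [F_n, F_(n-1)]] with Q = [[1,1],[1,0]].
n = 314 = 100111010₂. Square-and-multiply, entries mod 79:
Q^1 = [[1,1],[1,0]]
Q^2 = (Q^1)² = [[2,1],[1,1]]
Q^4 = (Q^2)² = [[5,3],[3,2]]
Q^9 = (Q^4)²·Q = [[55,34],[34,21]]
Q^19 = (Q^9)²·Q = [[50,73],[73,56]]
Q^39 = (Q^19)²·Q = [[4,8],[8,75]]
Q^78 = (Q^39)² = [[1,0],[0,1]]
Q^157 = (Q^78)²·Q = [[1,1],[1,0]]
Q^314 = (Q^157)² = [[2,1],[1,1]]
F_314 mod 79 = Q^314[0][1] = 1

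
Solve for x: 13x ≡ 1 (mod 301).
139

gcd(13, 301) = 1, so the inverse exists.
Extended Euclidean algorithm on (301, 13):
301 = 23 × 13 + 2  ⟹  2 = (1)·301 + (-23)·13
13 = 6 × 2 + 1  ⟹  1 = (-6)·301 + (139)·13
So (139)·13 ≡ 1 (mod 301), i.e. 13^(-1) ≡ 139 (mod 301).
Check: 13 × 139 = 1807 ≡ 1 (mod 301)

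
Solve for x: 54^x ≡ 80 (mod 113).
61

Baby-step giant-step with step n = ⌈√113⌉ = 11.
Baby steps 54^j mod 113 (j:value) for j=0..10: 0:1, 1:54, 2:91, 3:55, 4:32, 5:33, 6:87, 7:65, 8:7, 9:39, 10:72.
Giant-step multiplier: 54^(-11) ≡ 54^(112-11) = 54^101 ≡ 86 (mod 113).
Giant steps γ_i = 80·86^i mod 113: γ_0=80, γ_1=100, γ_2=12, γ_3=15, γ_4=47, γ_5=87 (in table at j=6).
x = i·n + j = 5·11 + 6 = 61.
Check: 54^61 ≡ 80 (mod 113).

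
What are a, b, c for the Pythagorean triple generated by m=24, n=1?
(575, 48, 577)

Euclid's formula: a = m² - n², b = 2mn, c = m² + n²
m = 24, n = 1
a = 24² - 1² = 576 - 1 = 575
b = 2 × 24 × 1 = 48
c = 24² + 1² = 576 + 1 = 577
Verification: 575² + 48² = 330625 + 2304 = 332929 = 577² ✓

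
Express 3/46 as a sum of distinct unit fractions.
1/16 + 1/368

Greedy algorithm:
3/46: ceiling(46/3) = 16, use 1/16
1/368: ceiling(368/1) = 368, use 1/368
Result: 3/46 = 1/16 + 1/368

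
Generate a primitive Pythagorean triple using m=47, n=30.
(1309, 2820, 3109)

Euclid's formula: a = m² - n², b = 2mn, c = m² + n²
m = 47, n = 30
a = 47² - 30² = 2209 - 900 = 1309
b = 2 × 47 × 30 = 2820
c = 47² + 30² = 2209 + 900 = 3109
Verification: 1309² + 2820² = 1713481 + 7952400 = 9665881 = 3109² ✓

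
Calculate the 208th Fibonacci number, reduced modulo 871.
131

Matrix identity: Q^n = [[F_(n+1), F_n], [F_n, F_(n-1)]] with Q = [[1,1],[1,0]].
n = 208 = 11010000₂. Square-and-multiply, entries mod 871:
Q^1 = [[1,1],[1,0]]
Q^3 = (Q^1)²·Q = [[3,2],[2,1]]
Q^6 = (Q^3)² = [[13,8],[8,5]]
Q^13 = (Q^6)²·Q = [[377,233],[233,144]]
Q^26 = (Q^13)² = [[443,324],[324,119]]
Q^52 = (Q^26)² = [[730,49],[49,681]]
Q^104 = (Q^52)² = [[507,330],[330,177]]
Q^208 = (Q^104)² = [[129,131],[131,869]]
F_208 mod 871 = Q^208[0][1] = 131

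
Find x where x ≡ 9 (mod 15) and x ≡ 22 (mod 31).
84

Using Chinese Remainder Theorem:
M = 15 × 31 = 465
M1 = 31, M2 = 15
y1 = 31^(-1) mod 15 = 1
y2 = 15^(-1) mod 31 = 29
x = (9×31×1 + 22×15×29) mod 465 = 84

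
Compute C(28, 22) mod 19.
8

Using Lucas' theorem:
Write n=28 and k=22 in base 19:
n in base 19: [1, 9]
k in base 19: [1, 3]
C(28,22) mod 19 = ∏ C(n_i, k_i) mod 19
Digit binomials (mod 19): C(1,1) = 1; C(9,3) = 84 ≡ 8
Product: 1 × 8 = 8 ≡ 8 (mod 19)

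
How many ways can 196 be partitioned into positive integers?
2814570987591

p(n) counts ways to write n as a sum of positive integers (order ignored).
Euler's pentagonal recurrence: p(k) = p(k-1) + p(k-2) - p(k-5) - p(k-7) + p(k-12) + p(k-15) - ... (offsets j(3j∓1)/2, signs ++--, p(0)=1, p(<0)=0).
DP table for k = 0..195: p(0)=1, p(1)=1, p(2)=2, p(3)=3, p(4)=5, p(5)=7, p(6)=11, p(7)=15, p(8)=22, p(9)=30, p(10)=42, p(11)=56, p(12)=77, p(13)=101, p(14)=135, p(15)=176, p(16)=231, p(17)=297, p(18)=385, p(19)=490, p(20)=627, p(21)=792, p(22)=1002, p(23)=1255, p(24)=1575, p(25)=1958, p(26)=2436, p(27)=3010, p(28)=3718, p(29)=4565, p(30)=5604, p(31)=6842, p(32)=8349, p(33)=10143, p(34)=12310, p(35)=14883, p(36)=17977, p(37)=21637, p(38)=26015, p(39)=31185, p(40)=37338, p(41)=44583, p(42)=53174, p(43)=63261, p(44)=75175, p(45)=89134, p(46)=105558, p(47)=124754, p(48)=147273, p(49)=173525, p(50)=204226, p(51)=239943, p(52)=281589, p(53)=329931, p(54)=386155, p(55)=451276, p(56)=526823, p(57)=614154, p(58)=715220, p(59)=831820, p(60)=966467, p(61)=1121505, p(62)=1300156, p(63)=1505499, p(64)=1741630, p(65)=2012558, p(66)=2323520, p(67)=2679689, p(68)=3087735, p(69)=3554345, p(70)=4087968, p(71)=4697205, p(72)=5392783, p(73)=6185689, p(74)=7089500, p(75)=8118264, p(76)=9289091, p(77)=10619863, p(78)=12132164, p(79)=13848650, p(80)=15796476, p(81)=18004327, p(82)=20506255, p(83)=23338469, p(84)=26543660, p(85)=30167357, p(86)=34262962, p(87)=38887673, p(88)=44108109, p(89)=49995925, p(90)=56634173, p(91)=64112359, p(92)=72533807, p(93)=82010177, p(94)=92669720, p(95)=104651419, p(96)=118114304, p(97)=133230930, p(98)=150198136, p(99)=169229875, p(100)=190569292, p(101)=214481126, p(102)=241265379, p(103)=271248950, p(104)=304801365, p(105)=342325709, p(106)=384276336, p(107)=431149389, p(108)=483502844, p(109)=541946240, p(110)=607163746, p(111)=679903203, p(112)=761002156, p(113)=851376628, p(114)=952050665, p(115)=1064144451, p(116)=1188908248, p(117)=1327710076, p(118)=1482074143, p(119)=1653668665, p(120)=1844349560, p(121)=2056148051, p(122)=2291320912, p(123)=2552338241, p(124)=2841940500, p(125)=3163127352, p(126)=3519222692, p(127)=3913864295, p(128)=4351078600, p(129)=4835271870, p(130)=5371315400, p(131)=5964539504, p(132)=6620830889, p(133)=7346629512, p(134)=8149040695, p(135)=9035836076, p(136)=10015581680, p(137)=11097645016, p(138)=12292341831, p(139)=13610949895, p(140)=15065878135, p(141)=16670689208, p(142)=18440293320, p(143)=20390982757, p(144)=22540654445, p(145)=24908858009, p(146)=27517052599, p(147)=30388671978, p(148)=33549419497, p(149)=37027355200, p(150)=40853235313, p(151)=45060624582, p(152)=49686288421, p(153)=54770336324, p(154)=60356673280, p(155)=66493182097, p(156)=73232243759, p(157)=80630964769, p(158)=88751778802, p(159)=97662728555, p(160)=107438159466, p(161)=118159068427, p(162)=129913904637, p(163)=142798995930, p(164)=156919475295, p(165)=172389800255, p(166)=189334822579, p(167)=207890420102, p(168)=228204732751, p(169)=250438925115, p(170)=274768617130, p(171)=301384802048, p(172)=330495499613, p(173)=362326859895, p(174)=397125074750, p(175)=435157697830, p(176)=476715857290, p(177)=522115831195, p(178)=571701605655, p(179)=625846753120, p(180)=684957390936, p(181)=749474411781, p(182)=819876908323, p(183)=896684817527, p(184)=980462880430, p(185)=1071823774337, p(186)=1171432692373, p(187)=1280011042268, p(188)=1398341745571, p(189)=1527273599625, p(190)=1667727404093, p(191)=1820701100652, p(192)=1987276856363, p(193)=2168627105469, p(194)=2366022741845, p(195)=2580840212973.
Final step: p(196) = p(195) + p(194) - p(191) - p(189) + p(184) + p(181) - p(174) - p(170) + p(161) + p(156) - p(145) - p(139) + p(126) + p(119) - p(104) - p(96) + p(79) + p(70) - p(51) - p(41) + p(20) + p(9)
= 2580840212973 + 2366022741845 - 1820701100652 - 1527273599625 + 980462880430 + 749474411781 - 397125074750 - 274768617130 + 118159068427 + 73232243759 - 24908858009 - 13610949895 + 3519222692 + 1653668665 - 304801365 - 118114304 + 13848650 + 4087968 - 239943 - 44583 + 627 + 30
= 2814570987591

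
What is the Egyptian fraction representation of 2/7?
1/4 + 1/28

Greedy algorithm:
2/7: ceiling(7/2) = 4, use 1/4
1/28: ceiling(28/1) = 28, use 1/28
Result: 2/7 = 1/4 + 1/28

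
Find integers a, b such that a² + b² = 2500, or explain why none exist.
0² + 50² (a=0, b=50)

Factorization: 2500 = 2^2 × 5^4
By Fermat: n is sum of two squares iff every prime p ≡ 3 (mod 4) appears to even power.
All primes ≡ 3 (mod 4) appear to even power.
Search a = 0, 1, 2, … for 2500 - a² a perfect square: first hit at a = 0: 2500 - 0 = 2500 = 50².
2500 = 0² + 50² = 0 + 2500 ✓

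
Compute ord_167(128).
83

167 is prime, so ord(128) divides φ(167) = 166.
Divisors of 166: 1, 2, 83, 166.
Repeated squaring: 128^1 ≡ 128, 128^2 ≡ 18, 128^4 ≡ 157, 128^8 ≡ 100, 128^16 ≡ 147, 128^32 ≡ 66, 128^64 ≡ 14, 128^128 ≡ 29 (mod 167).
Test 128^d mod 167 for each divisor d in increasing order:
128^1 ≡ 128
128^2 ≡ 18
128^83 = 128^64·128^16·128^2·128^1 ≡ 1  ← first divisor giving 1
The order is 83.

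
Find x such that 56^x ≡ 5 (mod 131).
74

Baby-step giant-step with step n = ⌈√131⌉ = 12.
Baby steps 56^j mod 131 (j:value) for j=0..11: 0:1, 1:56, 2:123, 3:76, 4:64, 5:47, 6:12, 7:17, 8:35, 9:126, 10:113, 11:40.
Giant-step multiplier: 56^(-12) ≡ 56^(130-12) = 56^118 ≡ 121 (mod 131).
Giant steps γ_i = 5·121^i mod 131: γ_0=5, γ_1=81, γ_2=107, γ_3=109, γ_4=89, γ_5=27, γ_6=123 (in table at j=2).
x = i·n + j = 6·12 + 2 = 74.
Check: 56^74 ≡ 5 (mod 131).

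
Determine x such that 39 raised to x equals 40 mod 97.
89

Baby-step giant-step with step n = ⌈√97⌉ = 10.
Baby steps 39^j mod 97 (j:value) for j=0..9: 0:1, 1:39, 2:66, 3:52, 4:88, 5:37, 6:85, 7:17, 8:81, 9:55.
Giant-step multiplier: 39^(-10) ≡ 39^(96-10) = 39^86 ≡ 53 (mod 97).
Giant steps γ_i = 40·53^i mod 97: γ_0=40, γ_1=83, γ_2=34, γ_3=56, γ_4=58, γ_5=67, γ_6=59, γ_7=23, γ_8=55 (in table at j=9).
x = i·n + j = 8·10 + 9 = 89.
Check: 39^89 ≡ 40 (mod 97).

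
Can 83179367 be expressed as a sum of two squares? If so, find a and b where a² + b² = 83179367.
Not possible

Factorization: 83179367 = 37 × 131^3
By Fermat: n is sum of two squares iff every prime p ≡ 3 (mod 4) appears to even power.
Prime(s) ≡ 3 (mod 4) with odd exponent: [(131, 3)]
Therefore 83179367 cannot be expressed as a² + b².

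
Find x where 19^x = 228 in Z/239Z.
53

Baby-step giant-step with step n = ⌈√239⌉ = 16.
Baby steps 19^j mod 239 (j:value) for j=0..15: 0:1, 1:19, 2:122, 3:167, 4:66, 5:59, 6:165, 7:28, 8:54, 9:70, 10:135, 11:175, 12:218, 13:79, 14:67, 15:78.
Giant-step multiplier: 19^(-16) ≡ 19^(238-16) = 19^222 ≡ 5 (mod 239).
Giant steps γ_i = 228·5^i mod 239: γ_0=228, γ_1=184, γ_2=203, γ_3=59 (in table at j=5).
x = i·n + j = 3·16 + 5 = 53.
Check: 19^53 ≡ 228 (mod 239).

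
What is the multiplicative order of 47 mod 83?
82

83 is prime, so ord(47) divides φ(83) = 82.
Divisors of 82: 1, 2, 41, 82.
Repeated squaring: 47^1 ≡ 47, 47^2 ≡ 51, 47^4 ≡ 28, 47^8 ≡ 37, 47^16 ≡ 41, 47^32 ≡ 21, 47^64 ≡ 26 (mod 83).
Test 47^d mod 83 for each divisor d in increasing order:
47^1 ≡ 47
47^2 ≡ 51
47^41 = 47^32·47^8·47^1 ≡ 82
47^82 = 47^64·47^16·47^2 ≡ 1  ← first divisor giving 1
The order is 82.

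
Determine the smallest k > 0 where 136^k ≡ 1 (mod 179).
178

179 is prime, so ord(136) divides φ(179) = 178.
Divisors of 178: 1, 2, 89, 178.
Repeated squaring: 136^1 ≡ 136, 136^2 ≡ 59, 136^4 ≡ 80, 136^8 ≡ 135, 136^16 ≡ 146, 136^32 ≡ 15, 136^64 ≡ 46, 136^128 ≡ 147 (mod 179).
Test 136^d mod 179 for each divisor d in increasing order:
136^1 ≡ 136
136^2 ≡ 59
136^89 = 136^64·136^16·136^8·136^1 ≡ 178
136^178 = 136^128·136^32·136^16·136^2 ≡ 1  ← first divisor giving 1
The order is 178.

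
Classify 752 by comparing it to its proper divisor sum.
deficient

Proper divisors of 752: sum = 1 + 2 + 4 + 8 + 16 + 47 + 94 + 188 + 376 = 736
Since 736 < 752, 752 is deficient.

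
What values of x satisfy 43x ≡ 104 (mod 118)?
x ≡ 82 (mod 118)

gcd(43, 118) = 1, which divides 104, so solutions exist.
Find 43^(-1) mod 118 by the extended Euclidean algorithm:
118 = 2 × 43 + 32  ⟹  32 = (1)·118 + (-2)·43
43 = 1 × 32 + 11  ⟹  11 = (-1)·118 + (3)·43
32 = 2 × 11 + 10  ⟹  10 = (3)·118 + (-8)·43
11 = 1 × 10 + 1  ⟹  1 = (-4)·118 + (11)·43
So (11)·43 ≡ 1 (mod 118), i.e. 43^(-1) ≡ 11 (mod 118).
x ≡ 11 × 104 = 1144 ≡ 82 (mod 118).
Check: 43 × 82 = 3526 ≡ 104 (mod 118).
Unique solution: x ≡ 82 (mod 118)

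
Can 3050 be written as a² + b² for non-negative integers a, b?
5² + 55² (a=5, b=55)

Factorization: 3050 = 2 × 5^2 × 61
By Fermat: n is sum of two squares iff every prime p ≡ 3 (mod 4) appears to even power.
All primes ≡ 3 (mod 4) appear to even power.
Search a = 0, 1, 2, … for 3050 - a² a perfect square: first hit at a = 5: 3050 - 25 = 3025 = 55².
3050 = 5² + 55² = 25 + 3025 ✓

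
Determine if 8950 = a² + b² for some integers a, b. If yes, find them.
Not possible

Factorization: 8950 = 2 × 5^2 × 179
By Fermat: n is sum of two squares iff every prime p ≡ 3 (mod 4) appears to even power.
Prime(s) ≡ 3 (mod 4) with odd exponent: [(179, 1)]
Therefore 8950 cannot be expressed as a² + b².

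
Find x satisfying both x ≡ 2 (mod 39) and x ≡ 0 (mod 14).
392

Using Chinese Remainder Theorem:
M = 39 × 14 = 546
M1 = 14, M2 = 39
y1 = 14^(-1) mod 39 = 14
y2 = 39^(-1) mod 14 = 9
x = (2×14×14 + 0×39×9) mod 546 = 392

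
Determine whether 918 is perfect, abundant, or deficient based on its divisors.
abundant

Proper divisors of 918: sum = 1 + 2 + 3 + 6 + 9 + 17 + 18 + 27 + 34 + 51 + 54 + 102 + 153 + 306 + 459 = 1242
Since 1242 > 918, 918 is abundant.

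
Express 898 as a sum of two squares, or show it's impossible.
13² + 27² (a=13, b=27)

Factorization: 898 = 2 × 449
By Fermat: n is sum of two squares iff every prime p ≡ 3 (mod 4) appears to even power.
All primes ≡ 3 (mod 4) appear to even power.
Search a = 0, 1, 2, … for 898 - a² a perfect square: first hit at a = 13: 898 - 169 = 729 = 27².
898 = 13² + 27² = 169 + 729 ✓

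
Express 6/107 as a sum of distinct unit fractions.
1/18 + 1/1926

Greedy algorithm:
6/107: ceiling(107/6) = 18, use 1/18
1/1926: ceiling(1926/1) = 1926, use 1/1926
Result: 6/107 = 1/18 + 1/1926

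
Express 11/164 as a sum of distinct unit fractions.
1/15 + 1/2460

Greedy algorithm:
11/164: ceiling(164/11) = 15, use 1/15
1/2460: ceiling(2460/1) = 2460, use 1/2460
Result: 11/164 = 1/15 + 1/2460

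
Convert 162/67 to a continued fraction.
[2; 2, 2, 1, 1, 5]

Euclidean algorithm steps:
162 = 2 × 67 + 28
67 = 2 × 28 + 11
28 = 2 × 11 + 6
11 = 1 × 6 + 5
6 = 1 × 5 + 1
5 = 5 × 1 + 0
Continued fraction: [2; 2, 2, 1, 1, 5]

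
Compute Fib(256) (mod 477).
6

Matrix identity: Q^n = [[F_(n+1), F_n], [F_n, F_(n-1)]] with Q = [[1,1],[1,0]].
n = 256 = 100000000₂. Square-and-multiply, entries mod 477:
Q^1 = [[1,1],[1,0]]
Q^2 = (Q^1)² = [[2,1],[1,1]]
Q^4 = (Q^2)² = [[5,3],[3,2]]
Q^8 = (Q^4)² = [[34,21],[21,13]]
Q^16 = (Q^8)² = [[166,33],[33,133]]
Q^32 = (Q^16)² = [[25,327],[327,175]]
Q^64 = (Q^32)² = [[229,51],[51,178]]
Q^128 = (Q^64)² = [[187,246],[246,418]]
Q^256 = (Q^128)² = [[85,6],[6,79]]
F_256 mod 477 = Q^256[0][1] = 6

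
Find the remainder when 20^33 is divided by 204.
20

Repeated squaring. Binary of 33 = 100001.
20^1 ≡ 20 (mod 204); 20^2 ≡ 196 (mod 204); 20^4 ≡ 64 (mod 204); 20^8 ≡ 16 (mod 204); 20^16 ≡ 52 (mod 204); 20^32 ≡ 52 (mod 204)
20^33 = 20^1 × 20^32 ≡ 20 (mod 204)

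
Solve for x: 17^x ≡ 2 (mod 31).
12

Baby-step giant-step with step n = ⌈√31⌉ = 6.
Baby steps 17^j mod 31 (j:value) for j=0..5: 0:1, 1:17, 2:10, 3:15, 4:7, 5:26.
Giant-step multiplier: 17^(-6) ≡ 17^(30-6) = 17^24 ≡ 4 (mod 31).
Giant steps γ_i = 2·4^i mod 31: γ_0=2, γ_1=8, γ_2=1 (in table at j=0).
x = i·n + j = 2·6 + 0 = 12.
Check: 17^12 ≡ 2 (mod 31).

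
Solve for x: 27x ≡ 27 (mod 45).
x ≡ 1 (mod 5)

gcd(27, 45) = 9, which divides 27, so solutions exist.
Divide through by 9: 3x ≡ 3 (mod 5).
Find 3^(-1) mod 5 by the extended Euclidean algorithm:
5 = 1 × 3 + 2  ⟹  2 = (1)·5 + (-1)·3
3 = 1 × 2 + 1  ⟹  1 = (-1)·5 + (2)·3
So (2)·3 ≡ 1 (mod 5), i.e. 3^(-1) ≡ 2 (mod 5).
x ≡ 2 × 3 = 6 ≡ 1 (mod 5).
Check: 27 × 1 = 27 ≡ 27 (mod 45).
x ≡ 1 (mod 5), giving 9 solutions mod 45.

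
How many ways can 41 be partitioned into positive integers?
44583

p(n) counts ways to write n as a sum of positive integers (order ignored).
Euler's pentagonal recurrence: p(k) = p(k-1) + p(k-2) - p(k-5) - p(k-7) + p(k-12) + p(k-15) - ... (offsets j(3j∓1)/2, signs ++--, p(0)=1, p(<0)=0).
DP table for k = 0..40: p(0)=1, p(1)=1, p(2)=2, p(3)=3, p(4)=5, p(5)=7, p(6)=11, p(7)=15, p(8)=22, p(9)=30, p(10)=42, p(11)=56, p(12)=77, p(13)=101, p(14)=135, p(15)=176, p(16)=231, p(17)=297, p(18)=385, p(19)=490, p(20)=627, p(21)=792, p(22)=1002, p(23)=1255, p(24)=1575, p(25)=1958, p(26)=2436, p(27)=3010, p(28)=3718, p(29)=4565, p(30)=5604, p(31)=6842, p(32)=8349, p(33)=10143, p(34)=12310, p(35)=14883, p(36)=17977, p(37)=21637, p(38)=26015, p(39)=31185, p(40)=37338.
Final step: p(41) = p(40) + p(39) - p(36) - p(34) + p(29) + p(26) - p(19) - p(15) + p(6) + p(1)
= 37338 + 31185 - 17977 - 12310 + 4565 + 2436 - 490 - 176 + 11 + 1
= 44583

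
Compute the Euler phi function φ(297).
180

297 = 3^3 × 11
φ(n) = n × ∏(1 - 1/p) for each prime p dividing n
φ(297) = 297 × (1 - 1/3) × (1 - 1/11) = 180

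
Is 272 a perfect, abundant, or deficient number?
abundant

Proper divisors of 272: sum = 1 + 2 + 4 + 8 + 16 + 17 + 34 + 68 + 136 = 286
Since 286 > 272, 272 is abundant.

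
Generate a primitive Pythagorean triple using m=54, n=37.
(1547, 3996, 4285)

Euclid's formula: a = m² - n², b = 2mn, c = m² + n²
m = 54, n = 37
a = 54² - 37² = 2916 - 1369 = 1547
b = 2 × 54 × 37 = 3996
c = 54² + 37² = 2916 + 1369 = 4285
Verification: 1547² + 3996² = 2393209 + 15968016 = 18361225 = 4285² ✓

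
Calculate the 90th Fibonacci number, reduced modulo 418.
0

Matrix identity: Q^n = [[F_(n+1), F_n], [F_n, F_(n-1)]] with Q = [[1,1],[1,0]].
n = 90 = 1011010₂. Square-and-multiply, entries mod 418:
Q^1 = [[1,1],[1,0]]
Q^2 = (Q^1)² = [[2,1],[1,1]]
Q^5 = (Q^2)²·Q = [[8,5],[5,3]]
Q^11 = (Q^5)²·Q = [[144,89],[89,55]]
Q^22 = (Q^11)² = [[233,155],[155,78]]
Q^45 = (Q^22)²·Q = [[283,148],[148,135]]
Q^90 = (Q^45)² = [[1,0],[0,1]]
F_90 mod 418 = Q^90[0][1] = 0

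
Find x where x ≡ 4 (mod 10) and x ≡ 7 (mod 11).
84

Using Chinese Remainder Theorem:
M = 10 × 11 = 110
M1 = 11, M2 = 10
y1 = 11^(-1) mod 10 = 1
y2 = 10^(-1) mod 11 = 10
x = (4×11×1 + 7×10×10) mod 110 = 84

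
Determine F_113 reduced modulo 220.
13

Matrix identity: Q^n = [[F_(n+1), F_n], [F_n, F_(n-1)]] with Q = [[1,1],[1,0]].
n = 113 = 1110001₂. Square-and-multiply, entries mod 220:
Q^1 = [[1,1],[1,0]]
Q^3 = (Q^1)²·Q = [[3,2],[2,1]]
Q^7 = (Q^3)²·Q = [[21,13],[13,8]]
Q^14 = (Q^7)² = [[170,157],[157,13]]
Q^28 = (Q^14)² = [[89,131],[131,178]]
Q^56 = (Q^28)² = [[2,217],[217,5]]
Q^113 = (Q^56)²·Q = [[212,13],[13,199]]
F_113 mod 220 = Q^113[0][1] = 13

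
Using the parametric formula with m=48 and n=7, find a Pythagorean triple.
(2255, 672, 2353)

Euclid's formula: a = m² - n², b = 2mn, c = m² + n²
m = 48, n = 7
a = 48² - 7² = 2304 - 49 = 2255
b = 2 × 48 × 7 = 672
c = 48² + 7² = 2304 + 49 = 2353
Verification: 2255² + 672² = 5085025 + 451584 = 5536609 = 2353² ✓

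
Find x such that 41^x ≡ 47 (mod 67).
52

Baby-step giant-step with step n = ⌈√67⌉ = 9.
Baby steps 41^j mod 67 (j:value) for j=0..8: 0:1, 1:41, 2:6, 3:45, 4:36, 5:2, 6:15, 7:12, 8:23.
Giant-step multiplier: 41^(-9) ≡ 41^(66-9) = 41^57 ≡ 27 (mod 67).
Giant steps γ_i = 47·27^i mod 67: γ_0=47, γ_1=63, γ_2=26, γ_3=32, γ_4=60, γ_5=12 (in table at j=7).
x = i·n + j = 5·9 + 7 = 52.
Check: 41^52 ≡ 47 (mod 67).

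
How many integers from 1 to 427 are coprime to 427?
360

427 = 7 × 61
φ(n) = n × ∏(1 - 1/p) for each prime p dividing n
φ(427) = 427 × (1 - 1/7) × (1 - 1/61) = 360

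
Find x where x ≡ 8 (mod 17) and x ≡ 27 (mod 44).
467

Using Chinese Remainder Theorem:
M = 17 × 44 = 748
M1 = 44, M2 = 17
y1 = 44^(-1) mod 17 = 12
y2 = 17^(-1) mod 44 = 13
x = (8×44×12 + 27×17×13) mod 748 = 467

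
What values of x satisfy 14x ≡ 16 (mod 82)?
x ≡ 7 (mod 41)

gcd(14, 82) = 2, which divides 16, so solutions exist.
Divide through by 2: 7x ≡ 8 (mod 41).
Find 7^(-1) mod 41 by the extended Euclidean algorithm:
41 = 5 × 7 + 6  ⟹  6 = (1)·41 + (-5)·7
7 = 1 × 6 + 1  ⟹  1 = (-1)·41 + (6)·7
So (6)·7 ≡ 1 (mod 41), i.e. 7^(-1) ≡ 6 (mod 41).
x ≡ 6 × 8 = 48 ≡ 7 (mod 41).
Check: 14 × 7 = 98 ≡ 16 (mod 82).
x ≡ 7 (mod 41), giving 2 solutions mod 82.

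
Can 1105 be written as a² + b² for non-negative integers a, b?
4² + 33² (a=4, b=33)

Factorization: 1105 = 5 × 13 × 17
By Fermat: n is sum of two squares iff every prime p ≡ 3 (mod 4) appears to even power.
All primes ≡ 3 (mod 4) appear to even power.
Search a = 0, 1, 2, … for 1105 - a² a perfect square: first hit at a = 4: 1105 - 16 = 1089 = 33².
1105 = 4² + 33² = 16 + 1089 ✓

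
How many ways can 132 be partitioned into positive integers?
6620830889

p(n) counts ways to write n as a sum of positive integers (order ignored).
Euler's pentagonal recurrence: p(k) = p(k-1) + p(k-2) - p(k-5) - p(k-7) + p(k-12) + p(k-15) - ... (offsets j(3j∓1)/2, signs ++--, p(0)=1, p(<0)=0).
DP table for k = 0..131: p(0)=1, p(1)=1, p(2)=2, p(3)=3, p(4)=5, p(5)=7, p(6)=11, p(7)=15, p(8)=22, p(9)=30, p(10)=42, p(11)=56, p(12)=77, p(13)=101, p(14)=135, p(15)=176, p(16)=231, p(17)=297, p(18)=385, p(19)=490, p(20)=627, p(21)=792, p(22)=1002, p(23)=1255, p(24)=1575, p(25)=1958, p(26)=2436, p(27)=3010, p(28)=3718, p(29)=4565, p(30)=5604, p(31)=6842, p(32)=8349, p(33)=10143, p(34)=12310, p(35)=14883, p(36)=17977, p(37)=21637, p(38)=26015, p(39)=31185, p(40)=37338, p(41)=44583, p(42)=53174, p(43)=63261, p(44)=75175, p(45)=89134, p(46)=105558, p(47)=124754, p(48)=147273, p(49)=173525, p(50)=204226, p(51)=239943, p(52)=281589, p(53)=329931, p(54)=386155, p(55)=451276, p(56)=526823, p(57)=614154, p(58)=715220, p(59)=831820, p(60)=966467, p(61)=1121505, p(62)=1300156, p(63)=1505499, p(64)=1741630, p(65)=2012558, p(66)=2323520, p(67)=2679689, p(68)=3087735, p(69)=3554345, p(70)=4087968, p(71)=4697205, p(72)=5392783, p(73)=6185689, p(74)=7089500, p(75)=8118264, p(76)=9289091, p(77)=10619863, p(78)=12132164, p(79)=13848650, p(80)=15796476, p(81)=18004327, p(82)=20506255, p(83)=23338469, p(84)=26543660, p(85)=30167357, p(86)=34262962, p(87)=38887673, p(88)=44108109, p(89)=49995925, p(90)=56634173, p(91)=64112359, p(92)=72533807, p(93)=82010177, p(94)=92669720, p(95)=104651419, p(96)=118114304, p(97)=133230930, p(98)=150198136, p(99)=169229875, p(100)=190569292, p(101)=214481126, p(102)=241265379, p(103)=271248950, p(104)=304801365, p(105)=342325709, p(106)=384276336, p(107)=431149389, p(108)=483502844, p(109)=541946240, p(110)=607163746, p(111)=679903203, p(112)=761002156, p(113)=851376628, p(114)=952050665, p(115)=1064144451, p(116)=1188908248, p(117)=1327710076, p(118)=1482074143, p(119)=1653668665, p(120)=1844349560, p(121)=2056148051, p(122)=2291320912, p(123)=2552338241, p(124)=2841940500, p(125)=3163127352, p(126)=3519222692, p(127)=3913864295, p(128)=4351078600, p(129)=4835271870, p(130)=5371315400, p(131)=5964539504.
Final step: p(132) = p(131) + p(130) - p(127) - p(125) + p(120) + p(117) - p(110) - p(106) + p(97) + p(92) - p(81) - p(75) + p(62) + p(55) - p(40) - p(32) + p(15) + p(6)
= 5964539504 + 5371315400 - 3913864295 - 3163127352 + 1844349560 + 1327710076 - 607163746 - 384276336 + 133230930 + 72533807 - 18004327 - 8118264 + 1300156 + 451276 - 37338 - 8349 + 176 + 11
= 6620830889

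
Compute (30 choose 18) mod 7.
0

Using Lucas' theorem:
Write n=30 and k=18 in base 7:
n in base 7: [4, 2]
k in base 7: [2, 4]
C(30,18) mod 7 = ∏ C(n_i, k_i) mod 7
Digit binomials (mod 7): C(4,2) = 6; C(2,4) = 0 (k_i > n_i)
Product: 6 × 0 = 0 ≡ 0 (mod 7)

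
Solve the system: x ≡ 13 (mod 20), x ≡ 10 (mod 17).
333

Using Chinese Remainder Theorem:
M = 20 × 17 = 340
M1 = 17, M2 = 20
y1 = 17^(-1) mod 20 = 13
y2 = 20^(-1) mod 17 = 6
x = (13×17×13 + 10×20×6) mod 340 = 333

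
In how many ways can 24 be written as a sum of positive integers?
1575

p(n) counts ways to write n as a sum of positive integers (order ignored).
Euler's pentagonal recurrence: p(k) = p(k-1) + p(k-2) - p(k-5) - p(k-7) + p(k-12) + p(k-15) - ... (offsets j(3j∓1)/2, signs ++--, p(0)=1, p(<0)=0).
DP table for k = 0..23: p(0)=1, p(1)=1, p(2)=2, p(3)=3, p(4)=5, p(5)=7, p(6)=11, p(7)=15, p(8)=22, p(9)=30, p(10)=42, p(11)=56, p(12)=77, p(13)=101, p(14)=135, p(15)=176, p(16)=231, p(17)=297, p(18)=385, p(19)=490, p(20)=627, p(21)=792, p(22)=1002, p(23)=1255.
Final step: p(24) = p(23) + p(22) - p(19) - p(17) + p(12) + p(9) - p(2)
= 1255 + 1002 - 490 - 297 + 77 + 30 - 2
= 1575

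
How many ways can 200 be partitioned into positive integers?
3972999029388

p(n) counts ways to write n as a sum of positive integers (order ignored).
Euler's pentagonal recurrence: p(k) = p(k-1) + p(k-2) - p(k-5) - p(k-7) + p(k-12) + p(k-15) - ... (offsets j(3j∓1)/2, signs ++--, p(0)=1, p(<0)=0).
DP table for k = 0..199: p(0)=1, p(1)=1, p(2)=2, p(3)=3, p(4)=5, p(5)=7, p(6)=11, p(7)=15, p(8)=22, p(9)=30, p(10)=42, p(11)=56, p(12)=77, p(13)=101, p(14)=135, p(15)=176, p(16)=231, p(17)=297, p(18)=385, p(19)=490, p(20)=627, p(21)=792, p(22)=1002, p(23)=1255, p(24)=1575, p(25)=1958, p(26)=2436, p(27)=3010, p(28)=3718, p(29)=4565, p(30)=5604, p(31)=6842, p(32)=8349, p(33)=10143, p(34)=12310, p(35)=14883, p(36)=17977, p(37)=21637, p(38)=26015, p(39)=31185, p(40)=37338, p(41)=44583, p(42)=53174, p(43)=63261, p(44)=75175, p(45)=89134, p(46)=105558, p(47)=124754, p(48)=147273, p(49)=173525, p(50)=204226, p(51)=239943, p(52)=281589, p(53)=329931, p(54)=386155, p(55)=451276, p(56)=526823, p(57)=614154, p(58)=715220, p(59)=831820, p(60)=966467, p(61)=1121505, p(62)=1300156, p(63)=1505499, p(64)=1741630, p(65)=2012558, p(66)=2323520, p(67)=2679689, p(68)=3087735, p(69)=3554345, p(70)=4087968, p(71)=4697205, p(72)=5392783, p(73)=6185689, p(74)=7089500, p(75)=8118264, p(76)=9289091, p(77)=10619863, p(78)=12132164, p(79)=13848650, p(80)=15796476, p(81)=18004327, p(82)=20506255, p(83)=23338469, p(84)=26543660, p(85)=30167357, p(86)=34262962, p(87)=38887673, p(88)=44108109, p(89)=49995925, p(90)=56634173, p(91)=64112359, p(92)=72533807, p(93)=82010177, p(94)=92669720, p(95)=104651419, p(96)=118114304, p(97)=133230930, p(98)=150198136, p(99)=169229875, p(100)=190569292, p(101)=214481126, p(102)=241265379, p(103)=271248950, p(104)=304801365, p(105)=342325709, p(106)=384276336, p(107)=431149389, p(108)=483502844, p(109)=541946240, p(110)=607163746, p(111)=679903203, p(112)=761002156, p(113)=851376628, p(114)=952050665, p(115)=1064144451, p(116)=1188908248, p(117)=1327710076, p(118)=1482074143, p(119)=1653668665, p(120)=1844349560, p(121)=2056148051, p(122)=2291320912, p(123)=2552338241, p(124)=2841940500, p(125)=3163127352, p(126)=3519222692, p(127)=3913864295, p(128)=4351078600, p(129)=4835271870, p(130)=5371315400, p(131)=5964539504, p(132)=6620830889, p(133)=7346629512, p(134)=8149040695, p(135)=9035836076, p(136)=10015581680, p(137)=11097645016, p(138)=12292341831, p(139)=13610949895, p(140)=15065878135, p(141)=16670689208, p(142)=18440293320, p(143)=20390982757, p(144)=22540654445, p(145)=24908858009, p(146)=27517052599, p(147)=30388671978, p(148)=33549419497, p(149)=37027355200, p(150)=40853235313, p(151)=45060624582, p(152)=49686288421, p(153)=54770336324, p(154)=60356673280, p(155)=66493182097, p(156)=73232243759, p(157)=80630964769, p(158)=88751778802, p(159)=97662728555, p(160)=107438159466, p(161)=118159068427, p(162)=129913904637, p(163)=142798995930, p(164)=156919475295, p(165)=172389800255, p(166)=189334822579, p(167)=207890420102, p(168)=228204732751, p(169)=250438925115, p(170)=274768617130, p(171)=301384802048, p(172)=330495499613, p(173)=362326859895, p(174)=397125074750, p(175)=435157697830, p(176)=476715857290, p(177)=522115831195, p(178)=571701605655, p(179)=625846753120, p(180)=684957390936, p(181)=749474411781, p(182)=819876908323, p(183)=896684817527, p(184)=980462880430, p(185)=1071823774337, p(186)=1171432692373, p(187)=1280011042268, p(188)=1398341745571, p(189)=1527273599625, p(190)=1667727404093, p(191)=1820701100652, p(192)=1987276856363, p(193)=2168627105469, p(194)=2366022741845, p(195)=2580840212973, p(196)=2814570987591, p(197)=3068829878530, p(198)=3345365983698, p(199)=3646072432125.
Final step: p(200) = p(199) + p(198) - p(195) - p(193) + p(188) + p(185) - p(178) - p(174) + p(165) + p(160) - p(149) - p(143) + p(130) + p(123) - p(108) - p(100) + p(83) + p(74) - p(55) - p(45) + p(24) + p(13)
= 3646072432125 + 3345365983698 - 2580840212973 - 2168627105469 + 1398341745571 + 1071823774337 - 571701605655 - 397125074750 + 172389800255 + 107438159466 - 37027355200 - 20390982757 + 5371315400 + 2552338241 - 483502844 - 190569292 + 23338469 + 7089500 - 451276 - 89134 + 1575 + 101
= 3972999029388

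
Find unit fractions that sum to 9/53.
1/6 + 1/318

Greedy algorithm:
9/53: ceiling(53/9) = 6, use 1/6
1/318: ceiling(318/1) = 318, use 1/318
Result: 9/53 = 1/6 + 1/318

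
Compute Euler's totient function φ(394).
196

394 = 2 × 197
φ(n) = n × ∏(1 - 1/p) for each prime p dividing n
φ(394) = 394 × (1 - 1/2) × (1 - 1/197) = 196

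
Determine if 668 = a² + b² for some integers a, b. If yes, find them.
Not possible

Factorization: 668 = 2^2 × 167
By Fermat: n is sum of two squares iff every prime p ≡ 3 (mod 4) appears to even power.
Prime(s) ≡ 3 (mod 4) with odd exponent: [(167, 1)]
Therefore 668 cannot be expressed as a² + b².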